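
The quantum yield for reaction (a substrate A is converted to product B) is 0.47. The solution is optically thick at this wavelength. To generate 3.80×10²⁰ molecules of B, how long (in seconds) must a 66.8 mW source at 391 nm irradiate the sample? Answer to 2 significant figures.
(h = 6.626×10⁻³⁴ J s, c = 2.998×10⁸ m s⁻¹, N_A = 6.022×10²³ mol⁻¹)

t ≈ 6100 s

Product: 3.80×10²⁰ / 6.022×10²³ = 6.310×10⁻⁴ mol.
Photons that must be absorbed: 6.310×10⁻⁴ / 0.47 = 0.001343 mol.
Photon energy: hc/λ = 5.080×10⁻¹⁹ J; per mole, 3.059×10⁵ J mol⁻¹.
Energy required: 0.001343 × 3.059×10⁵ = 410.8 J.
Time: 410.8 J / 0.0668 W = 6100 s.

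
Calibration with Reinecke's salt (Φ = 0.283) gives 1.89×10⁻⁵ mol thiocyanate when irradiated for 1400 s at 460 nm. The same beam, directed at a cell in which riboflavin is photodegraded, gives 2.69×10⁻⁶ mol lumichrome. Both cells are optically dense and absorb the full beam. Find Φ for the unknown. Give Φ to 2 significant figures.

Photons absorbed by the actinometer: 1.89×10⁻⁵ / 0.283 = 6.678×10⁻⁵ mol.
Φ(unknown) = 2.69×10⁻⁶ / 6.678×10⁻⁵ = 0.040.

Φ = 0.040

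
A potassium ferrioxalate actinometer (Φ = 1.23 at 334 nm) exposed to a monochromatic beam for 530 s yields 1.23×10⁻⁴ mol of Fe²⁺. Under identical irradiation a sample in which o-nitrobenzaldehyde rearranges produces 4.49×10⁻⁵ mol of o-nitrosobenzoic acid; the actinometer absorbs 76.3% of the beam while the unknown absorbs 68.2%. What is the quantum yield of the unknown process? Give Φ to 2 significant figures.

Φ = 0.50

Photons absorbed by the actinometer: 1.23×10⁻⁴ / 1.23 = 1.000×10⁻⁴ mol.
Incident flux: 1.000×10⁻⁴ / 0.763 = 1.311×10⁻⁴ einstein.
Absorbed by unknown: 0.682 × 1.311×10⁻⁴ = 8.941×10⁻⁵ mol.
Φ(unknown) = 4.49×10⁻⁵ / 8.941×10⁻⁵ = 0.50.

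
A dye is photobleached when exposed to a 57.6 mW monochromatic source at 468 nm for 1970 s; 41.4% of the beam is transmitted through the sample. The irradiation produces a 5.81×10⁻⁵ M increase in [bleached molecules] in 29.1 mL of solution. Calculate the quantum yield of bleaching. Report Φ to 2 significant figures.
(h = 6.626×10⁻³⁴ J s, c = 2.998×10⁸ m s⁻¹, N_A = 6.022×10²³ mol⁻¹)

Φ = 0.0065

Product: (5.81×10⁻⁵ M)(0.0291 L) = 1.691×10⁻⁶ mol.
Photon energy at 468 nm: hc/λ = (6.626×10⁻³⁴)(2.998×10⁸)/(468×10⁻⁹) = 4.245×10⁻¹⁹ J.
Energy delivered: (57.6 mW)(1970 s) = 113.5 J.
Photons incident: 113.5 / 4.245×10⁻¹⁹ = 2.674×10²⁰, i.e. 2.674×10²⁰/6.022×10²³ = 4.440×10⁻⁴ mol.
Fraction absorbed: 1 − 41.4/100 = 0.5860.
Photons absorbed: 0.5860 × 4.440×10⁻⁴ = 2.602×10⁻⁴ mol.
Φ = 1.691×10⁻⁶ mol / 2.602×10⁻⁴ mol photons = 0.0065.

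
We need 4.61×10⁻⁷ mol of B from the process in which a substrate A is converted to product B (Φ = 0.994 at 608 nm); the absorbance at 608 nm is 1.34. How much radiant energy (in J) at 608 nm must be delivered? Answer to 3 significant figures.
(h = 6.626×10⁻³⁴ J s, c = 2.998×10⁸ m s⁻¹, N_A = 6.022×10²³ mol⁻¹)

0.0956 J

Photons that must be absorbed: 4.61×10⁻⁷ / 0.994 = 4.638×10⁻⁷ mol.
Fraction absorbed: 1 − 10^(−1.34) = 0.9543.
Incident photons needed: 4.638×10⁻⁷ / 0.9543 = 4.860×10⁻⁷ mol.
Photon energy: hc/λ = 3.267×10⁻¹⁹ J; per mole, 1.967×10⁵ J mol⁻¹.
Energy required: 4.860×10⁻⁷ × 1.967×10⁵ = 0.0956 J.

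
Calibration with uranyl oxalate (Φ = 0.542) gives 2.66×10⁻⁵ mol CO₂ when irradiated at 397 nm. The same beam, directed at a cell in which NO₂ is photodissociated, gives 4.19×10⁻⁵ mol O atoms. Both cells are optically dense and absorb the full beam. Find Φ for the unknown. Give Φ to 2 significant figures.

Photons absorbed by the actinometer: 2.66×10⁻⁵ / 0.542 = 4.908×10⁻⁵ mol.
Φ(unknown) = 4.19×10⁻⁵ / 4.908×10⁻⁵ = 0.85.

Φ = 0.85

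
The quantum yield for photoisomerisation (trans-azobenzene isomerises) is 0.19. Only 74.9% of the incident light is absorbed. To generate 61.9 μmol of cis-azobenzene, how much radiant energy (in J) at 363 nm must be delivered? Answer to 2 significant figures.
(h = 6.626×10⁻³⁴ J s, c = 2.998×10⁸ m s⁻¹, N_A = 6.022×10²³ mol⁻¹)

Product: 61.9 μmol = 6.19×10⁻⁵ mol.
Photons that must be absorbed: 6.19×10⁻⁵ / 0.19 = 3.258×10⁻⁴ mol.
Incident photons needed: 3.258×10⁻⁴ / 0.749 = 4.350×10⁻⁴ mol.
Photon energy: hc/λ = 5.472×10⁻¹⁹ J; per mole, 3.295×10⁵ J mol⁻¹.
Energy required: 4.350×10⁻⁴ × 3.295×10⁵ = 140 J.

140 J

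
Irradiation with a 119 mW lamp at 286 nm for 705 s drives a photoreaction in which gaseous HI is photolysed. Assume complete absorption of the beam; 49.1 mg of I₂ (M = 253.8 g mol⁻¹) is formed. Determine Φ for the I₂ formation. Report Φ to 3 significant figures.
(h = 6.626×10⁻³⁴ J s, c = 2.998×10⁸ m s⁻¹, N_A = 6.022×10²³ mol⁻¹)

Product: 49.1 mg / 253.8 g mol⁻¹ = 1.935×10⁻⁴ mol.
Photon energy at 286 nm: hc/λ = (6.626×10⁻³⁴)(2.998×10⁸)/(286×10⁻⁹) = 6.946×10⁻¹⁹ J.
Energy delivered: (119 mW)(705 s) = 83.90 J.
Photons incident: 83.90 / 6.946×10⁻¹⁹ = 1.208×10²⁰, i.e. 1.208×10²⁰/6.022×10²³ = 2.006×10⁻⁴ mol.
Φ = 1.935×10⁻⁴ mol / 2.006×10⁻⁴ mol photons = 0.965.

Φ = 0.965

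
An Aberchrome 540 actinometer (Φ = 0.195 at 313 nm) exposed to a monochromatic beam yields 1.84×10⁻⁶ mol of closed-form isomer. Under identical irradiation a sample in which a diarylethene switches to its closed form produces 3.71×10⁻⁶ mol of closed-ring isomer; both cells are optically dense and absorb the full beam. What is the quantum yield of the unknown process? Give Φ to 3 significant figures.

Photons absorbed by the actinometer: 1.84×10⁻⁶ / 0.195 = 9.436×10⁻⁶ mol.
Φ(unknown) = 3.71×10⁻⁶ / 9.436×10⁻⁶ = 0.393.

Φ = 0.393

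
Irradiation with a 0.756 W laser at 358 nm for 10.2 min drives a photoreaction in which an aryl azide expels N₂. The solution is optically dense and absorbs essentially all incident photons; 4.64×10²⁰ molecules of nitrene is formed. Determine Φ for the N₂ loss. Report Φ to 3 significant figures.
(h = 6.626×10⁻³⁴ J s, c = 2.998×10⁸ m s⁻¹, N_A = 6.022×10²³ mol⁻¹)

Product: 4.64×10²⁰ / 6.022×10²³ = 7.705×10⁻⁴ mol.
Photon energy at 358 nm: hc/λ = (6.626×10⁻³⁴)(2.998×10⁸)/(358×10⁻⁹) = 5.549×10⁻¹⁹ J.
Energy delivered: (0.756 W)(612 s) = 462.7 J.
Photons incident: 462.7 / 5.549×10⁻¹⁹ = 8.338×10²⁰, i.e. 8.338×10²⁰/6.022×10²³ = 0.001385 mol.
Φ = 7.705×10⁻⁴ mol / 0.001385 mol photons = 0.556.

Φ = 0.556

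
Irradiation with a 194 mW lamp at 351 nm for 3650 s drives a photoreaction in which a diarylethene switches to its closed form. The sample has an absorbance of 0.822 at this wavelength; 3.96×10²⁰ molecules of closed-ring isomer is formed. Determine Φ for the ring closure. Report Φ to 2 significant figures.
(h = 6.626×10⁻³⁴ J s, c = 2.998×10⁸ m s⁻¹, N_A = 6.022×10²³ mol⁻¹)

Φ = 0.37

Product: 3.96×10²⁰ / 6.022×10²³ = 6.576×10⁻⁴ mol.
Photon energy at 351 nm: hc/λ = (6.626×10⁻³⁴)(2.998×10⁸)/(351×10⁻⁹) = 5.659×10⁻¹⁹ J.
Energy delivered: (194 mW)(3650 s) = 708.1 J.
Photons incident: 708.1 / 5.659×10⁻¹⁹ = 1.251×10²¹, i.e. 1.251×10²¹/6.022×10²³ = 0.002077 mol.
Fraction absorbed: 1 − 10^(−0.822) = 0.8493.
Photons absorbed: 0.8493 × 0.002077 = 0.001764 mol.
Φ = 6.576×10⁻⁴ mol / 0.001764 mol photons = 0.37.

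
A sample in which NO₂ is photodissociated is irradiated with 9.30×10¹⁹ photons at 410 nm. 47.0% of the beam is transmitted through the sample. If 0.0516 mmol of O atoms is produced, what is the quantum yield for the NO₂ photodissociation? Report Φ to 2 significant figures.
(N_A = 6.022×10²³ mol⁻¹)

Product: 0.0516 mmol = 5.16×10⁻⁵ mol.
Moles of photons: 9.30×10¹⁹ / 6.022×10²³ = 1.544×10⁻⁴ mol.
Fraction absorbed: 1 − 47.0/100 = 0.5300.
Photons absorbed: 0.5300 × 1.544×10⁻⁴ = 8.183×10⁻⁵ mol.
Φ = 5.16×10⁻⁵ mol / 8.183×10⁻⁵ mol photons = 0.63.

Φ = 0.63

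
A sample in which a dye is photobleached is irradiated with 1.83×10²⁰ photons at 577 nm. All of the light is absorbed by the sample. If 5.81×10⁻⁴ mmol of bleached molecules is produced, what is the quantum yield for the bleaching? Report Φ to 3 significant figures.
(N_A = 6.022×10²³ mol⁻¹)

Product: 5.81×10⁻⁴ mmol = 5.81×10⁻⁷ mol.
Moles of photons: 1.83×10²⁰ / 6.022×10²³ = 3.039×10⁻⁴ mol.
Φ = 5.81×10⁻⁷ mol / 3.039×10⁻⁴ mol photons = 0.00191.

Φ = 0.00191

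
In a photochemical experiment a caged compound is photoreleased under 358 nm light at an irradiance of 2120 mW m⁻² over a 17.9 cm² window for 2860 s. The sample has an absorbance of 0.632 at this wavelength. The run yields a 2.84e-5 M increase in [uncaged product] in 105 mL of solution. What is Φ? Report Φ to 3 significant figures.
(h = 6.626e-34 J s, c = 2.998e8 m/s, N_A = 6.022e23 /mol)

Φ = 0.120

Product: (2.84e-5 M)(0.105 L) = 2.982e-6 mol.
Photon energy at 358 nm: hc/λ = (6.626e-34)(2.998e8)/(358e-9) = 5.549e-19 J.
Energy delivered: (2120 mW m⁻²)(17.9e-4 m²)(2860 s) = 10.85 J.
Photons incident: 10.85 / 5.549e-19 = 1.955e19, i.e. 1.955e19/6.022e23 = 3.246e-5 mol.
Fraction absorbed: 1 − 10^(−0.632) = 0.7667.
Photons absorbed: 0.7667 × 3.246e-5 = 2.489e-5 mol.
Φ = 2.982e-6 mol / 2.489e-5 mol photons = 0.120.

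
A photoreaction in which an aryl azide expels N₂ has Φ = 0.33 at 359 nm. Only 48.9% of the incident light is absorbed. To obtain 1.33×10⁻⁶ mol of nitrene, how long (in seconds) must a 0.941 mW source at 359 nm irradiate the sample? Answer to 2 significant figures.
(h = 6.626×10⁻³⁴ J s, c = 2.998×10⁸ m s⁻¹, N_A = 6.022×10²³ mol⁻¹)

Photons that must be absorbed: 1.33×10⁻⁶ / 0.33 = 4.030×10⁻⁶ mol.
Incident photons needed: 4.030×10⁻⁶ / 0.489 = 8.241×10⁻⁶ mol.
Photon energy: hc/λ = 5.533×10⁻¹⁹ J; per mole, 3.332×10⁵ J mol⁻¹.
Energy required: 8.241×10⁻⁶ × 3.332×10⁵ = 2.746 J.
Time: 2.746 J / 0.000941 W = 2900 s.

t ≈ 2900 s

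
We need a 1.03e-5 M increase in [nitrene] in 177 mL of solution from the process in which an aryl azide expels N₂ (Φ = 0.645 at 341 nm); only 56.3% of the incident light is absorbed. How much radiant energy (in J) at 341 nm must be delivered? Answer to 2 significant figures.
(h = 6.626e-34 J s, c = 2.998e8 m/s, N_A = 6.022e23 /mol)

1.8 J

Product: (1.03e-5 M)(0.177 L) = 1.823e-6 mol.
Photons that must be absorbed: 1.823e-6 / 0.645 = 2.826e-6 mol.
Incident photons needed: 2.826e-6 / 0.563 = 5.020e-6 mol.
Photon energy: hc/λ = 5.825e-19 J; per mole, 3.508e5 J mol⁻¹.
Energy required: 5.020e-6 × 3.508e5 = 1.8 J.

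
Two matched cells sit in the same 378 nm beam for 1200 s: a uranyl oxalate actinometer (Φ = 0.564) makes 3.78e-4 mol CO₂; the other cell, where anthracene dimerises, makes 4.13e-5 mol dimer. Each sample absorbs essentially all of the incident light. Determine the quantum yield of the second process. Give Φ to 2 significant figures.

Photons absorbed by the actinometer: 3.78e-4 / 0.564 = 6.702e-4 mol.
Φ(unknown) = 4.13e-5 / 6.702e-4 = 0.062.

Φ = 0.062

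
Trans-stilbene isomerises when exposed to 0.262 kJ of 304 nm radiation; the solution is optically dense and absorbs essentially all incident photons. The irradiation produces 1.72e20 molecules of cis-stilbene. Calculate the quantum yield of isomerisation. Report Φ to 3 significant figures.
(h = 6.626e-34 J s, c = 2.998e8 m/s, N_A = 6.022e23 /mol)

Φ = 0.429

Product: 1.72e20 / 6.022e23 = 2.856e-4 mol.
Photon energy at 304 nm: hc/λ = (6.626e-34)(2.998e8)/(304e-9) = 6.534e-19 J.
Incident energy: 0.262 kJ = 262 J.
Photons incident: 262 / 6.534e-19 = 4.010e20, i.e. 4.010e20/6.022e23 = 6.659e-4 mol.
Φ = 2.856e-4 mol / 6.659e-4 mol photons = 0.429.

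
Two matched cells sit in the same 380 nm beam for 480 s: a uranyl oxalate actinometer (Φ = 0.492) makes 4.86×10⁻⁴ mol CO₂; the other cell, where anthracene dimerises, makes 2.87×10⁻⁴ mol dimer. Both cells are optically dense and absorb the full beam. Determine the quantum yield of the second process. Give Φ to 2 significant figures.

Φ = 0.29

Photons absorbed by the actinometer: 4.86×10⁻⁴ / 0.492 = 9.878×10⁻⁴ mol.
Φ(unknown) = 2.87×10⁻⁴ / 9.878×10⁻⁴ = 0.29.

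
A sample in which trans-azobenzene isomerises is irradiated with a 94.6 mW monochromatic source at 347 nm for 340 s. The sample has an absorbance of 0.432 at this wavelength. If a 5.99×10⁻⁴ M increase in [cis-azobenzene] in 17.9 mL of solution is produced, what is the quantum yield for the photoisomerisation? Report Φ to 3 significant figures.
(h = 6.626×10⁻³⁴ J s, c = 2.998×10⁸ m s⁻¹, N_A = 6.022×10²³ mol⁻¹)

Φ = 0.182

Product: (5.99×10⁻⁴ M)(0.0179 L) = 1.072×10⁻⁵ mol.
Photon energy at 347 nm: hc/λ = (6.626×10⁻³⁴)(2.998×10⁸)/(347×10⁻⁹) = 5.725×10⁻¹⁹ J.
Energy delivered: (94.6 mW)(340 s) = 32.16 J.
Photons incident: 32.16 / 5.725×10⁻¹⁹ = 5.617×10¹⁹, i.e. 5.617×10¹⁹/6.022×10²³ = 9.327×10⁻⁵ mol.
Fraction absorbed: 1 − 10^(−0.432) = 0.6302.
Photons absorbed: 0.6302 × 9.327×10⁻⁵ = 5.878×10⁻⁵ mol.
Φ = 1.072×10⁻⁵ mol / 5.878×10⁻⁵ mol photons = 0.182.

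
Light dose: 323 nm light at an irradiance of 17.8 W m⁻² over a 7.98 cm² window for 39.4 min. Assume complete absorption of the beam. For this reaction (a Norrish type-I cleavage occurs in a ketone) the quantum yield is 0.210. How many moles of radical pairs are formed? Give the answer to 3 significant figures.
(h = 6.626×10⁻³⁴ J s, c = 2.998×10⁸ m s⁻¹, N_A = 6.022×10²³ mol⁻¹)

Photon energy at 323 nm: hc/λ = (6.626×10⁻³⁴)(2.998×10⁸)/(323×10⁻⁹) = 6.150×10⁻¹⁹ J.
Energy delivered: (17.8 W m⁻²)(7.98×10⁻⁴ m²)(2364 s) = 33.58 J.
Photons incident: 33.58 / 6.150×10⁻¹⁹ = 5.460×10¹⁹, i.e. 5.460×10¹⁹/6.022×10²³ = 9.067×10⁻⁵ mol.
Product: Φ × n_abs = 0.210 × 9.067×10⁻⁵ = 1.904×10⁻⁵ mol.

1.90×10⁻⁵ mol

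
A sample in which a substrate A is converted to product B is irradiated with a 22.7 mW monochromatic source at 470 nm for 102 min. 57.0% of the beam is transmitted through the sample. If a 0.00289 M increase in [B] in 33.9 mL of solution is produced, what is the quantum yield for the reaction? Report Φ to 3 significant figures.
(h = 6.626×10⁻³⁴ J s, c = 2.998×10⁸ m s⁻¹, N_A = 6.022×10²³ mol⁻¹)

Product: (0.00289 M)(0.0339 L) = 9.797×10⁻⁵ mol.
Photon energy at 470 nm: hc/λ = (6.626×10⁻³⁴)(2.998×10⁸)/(470×10⁻⁹) = 4.227×10⁻¹⁹ J.
Energy delivered: (22.7 mW)(6120 s) = 138.9 J.
Photons incident: 138.9 / 4.227×10⁻¹⁹ = 3.286×10²⁰, i.e. 3.286×10²⁰/6.022×10²³ = 5.457×10⁻⁴ mol.
Fraction absorbed: 1 − 57.0/100 = 0.4300.
Photons absorbed: 0.4300 × 5.457×10⁻⁴ = 2.347×10⁻⁴ mol.
Φ = 9.797×10⁻⁵ mol / 2.347×10⁻⁴ mol photons = 0.417.

Φ = 0.417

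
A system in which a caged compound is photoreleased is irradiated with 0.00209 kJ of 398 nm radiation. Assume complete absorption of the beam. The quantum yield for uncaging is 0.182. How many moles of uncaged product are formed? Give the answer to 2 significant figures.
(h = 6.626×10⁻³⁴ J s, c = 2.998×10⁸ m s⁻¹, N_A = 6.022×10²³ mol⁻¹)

Photon energy at 398 nm: hc/λ = (6.626×10⁻³⁴)(2.998×10⁸)/(398×10⁻⁹) = 4.991×10⁻¹⁹ J.
Incident energy: 0.00209 kJ = 2.09 J.
Photons incident: 2.09 / 4.991×10⁻¹⁹ = 4.188×10¹⁸, i.e. 4.188×10¹⁸/6.022×10²³ = 6.955×10⁻⁶ mol.
Product: Φ × n_abs = 0.182 × 6.955×10⁻⁶ = 1.266×10⁻⁶ mol.

1.3×10⁻⁶ mol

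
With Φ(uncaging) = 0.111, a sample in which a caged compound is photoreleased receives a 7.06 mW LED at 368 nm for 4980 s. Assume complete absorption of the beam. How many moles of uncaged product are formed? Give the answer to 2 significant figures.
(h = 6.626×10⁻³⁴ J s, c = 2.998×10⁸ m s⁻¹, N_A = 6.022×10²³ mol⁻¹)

Photon energy at 368 nm: hc/λ = (6.626×10⁻³⁴)(2.998×10⁸)/(368×10⁻⁹) = 5.398×10⁻¹⁹ J.
Energy delivered: (7.06 mW)(4980 s) = 35.16 J.
Photons incident: 35.16 / 5.398×10⁻¹⁹ = 6.514×10¹⁹, i.e. 6.514×10¹⁹/6.022×10²³ = 1.082×10⁻⁴ mol.
Product: Φ × n_abs = 0.111 × 1.082×10⁻⁴ = 1.201×10⁻⁵ mol.

1.2×10⁻⁵ mol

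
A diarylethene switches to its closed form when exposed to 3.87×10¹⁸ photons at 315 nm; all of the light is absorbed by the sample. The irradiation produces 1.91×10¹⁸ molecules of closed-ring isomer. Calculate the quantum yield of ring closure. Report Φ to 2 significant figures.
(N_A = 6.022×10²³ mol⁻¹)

Product: 1.91×10¹⁸ / 6.022×10²³ = 3.172×10⁻⁶ mol.
Moles of photons: 3.87×10¹⁸ / 6.022×10²³ = 6.426×10⁻⁶ mol.
Φ = 3.172×10⁻⁶ mol / 6.426×10⁻⁶ mol photons = 0.49.

Φ = 0.49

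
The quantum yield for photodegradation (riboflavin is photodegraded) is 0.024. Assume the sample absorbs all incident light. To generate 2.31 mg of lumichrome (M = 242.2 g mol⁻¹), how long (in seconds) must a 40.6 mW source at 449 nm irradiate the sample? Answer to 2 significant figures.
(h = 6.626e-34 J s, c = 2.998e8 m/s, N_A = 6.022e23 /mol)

Product: 2.31 mg / 242.2 g mol⁻¹ = 9.538e-6 mol.
Photons that must be absorbed: 9.538e-6 / 0.024 = 3.974e-4 mol.
Photon energy: hc/λ = 4.424e-19 J; per mole, 2.664e5 J mol⁻¹.
Energy required: 3.974e-4 × 2.664e5 = 105.9 J.
Time: 105.9 J / 0.0406 W = 2600 s.

t ≈ 2600 s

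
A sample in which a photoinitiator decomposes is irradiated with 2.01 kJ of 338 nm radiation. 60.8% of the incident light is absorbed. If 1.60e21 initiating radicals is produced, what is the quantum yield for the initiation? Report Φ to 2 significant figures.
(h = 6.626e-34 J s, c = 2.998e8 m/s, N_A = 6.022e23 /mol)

Product: 1.60e21 / 6.022e23 = 0.002657 mol.
Photon energy at 338 nm: hc/λ = (6.626e-34)(2.998e8)/(338e-9) = 5.877e-19 J.
Incident energy: 2.01 kJ = 2010 J.
Photons incident: 2010 / 5.877e-19 = 3.420e21, i.e. 3.420e21/6.022e23 = 0.005679 mol.
Photons absorbed: 0.608 × 0.005679 = 0.003453 mol.
Φ = 0.002657 mol / 0.003453 mol photons = 0.77.

Φ = 0.77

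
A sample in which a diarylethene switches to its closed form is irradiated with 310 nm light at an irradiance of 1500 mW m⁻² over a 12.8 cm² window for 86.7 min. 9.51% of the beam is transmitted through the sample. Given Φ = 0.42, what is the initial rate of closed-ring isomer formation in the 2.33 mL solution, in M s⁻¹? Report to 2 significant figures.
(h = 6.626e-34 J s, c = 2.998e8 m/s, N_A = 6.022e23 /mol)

8.1e-7 M s⁻¹

Photon energy at 310 nm: hc/λ = (6.626e-34)(2.998e8)/(310e-9) = 6.408e-19 J.
Energy delivered: (1500 mW m⁻²)(12.8e-4 m²)(5202 s) = 9.988 J.
Photons incident: 9.988 / 6.408e-19 = 1.559e19, i.e. 1.559e19/6.022e23 = 2.589e-5 mol.
Fraction absorbed: 1 − 9.51/100 = 0.9049.
Photons absorbed: 0.9049 × 2.589e-5 = 2.343e-5 mol.
Product formed: 0.42 × 2.343e-5 = 9.841e-6 mol.
Rate: 9.841e-6 mol / (5202 s × 0.00233 L) = 8.1e-7 M s⁻¹.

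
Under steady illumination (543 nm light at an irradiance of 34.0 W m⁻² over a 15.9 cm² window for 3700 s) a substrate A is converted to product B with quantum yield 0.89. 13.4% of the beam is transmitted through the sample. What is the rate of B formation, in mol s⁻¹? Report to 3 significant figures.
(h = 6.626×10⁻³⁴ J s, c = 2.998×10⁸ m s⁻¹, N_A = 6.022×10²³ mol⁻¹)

Photon energy at 543 nm: hc/λ = (6.626×10⁻³⁴)(2.998×10⁸)/(543×10⁻⁹) = 3.658×10⁻¹⁹ J.
Energy delivered: (34.0 W m⁻²)(15.9×10⁻⁴ m²)(3700 s) = 200.0 J.
Photons incident: 200.0 / 3.658×10⁻¹⁹ = 5.467×10²⁰, i.e. 5.467×10²⁰/6.022×10²³ = 9.078×10⁻⁴ mol.
Fraction absorbed: 1 − 13.4/100 = 0.8660.
Photons absorbed: 0.8660 × 9.078×10⁻⁴ = 7.862×10⁻⁴ mol.
Product formed: 0.89 × 7.862×10⁻⁴ = 6.997×10⁻⁴ mol.
Rate: 6.997×10⁻⁴ / 3700 s = 1.89×10⁻⁷ mol s⁻¹.

1.89×10⁻⁷ mol s⁻¹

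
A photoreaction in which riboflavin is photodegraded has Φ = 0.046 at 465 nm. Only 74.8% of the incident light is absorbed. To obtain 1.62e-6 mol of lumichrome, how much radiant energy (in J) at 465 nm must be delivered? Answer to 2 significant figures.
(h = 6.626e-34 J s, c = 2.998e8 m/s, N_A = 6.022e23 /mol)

12 J

Photons that must be absorbed: 1.62e-6 / 0.046 = 3.522e-5 mol.
Incident photons needed: 3.522e-5 / 0.748 = 4.709e-5 mol.
Photon energy: hc/λ = 4.272e-19 J; per mole, 2.573e5 J mol⁻¹.
Energy required: 4.709e-5 × 2.573e5 = 12 J.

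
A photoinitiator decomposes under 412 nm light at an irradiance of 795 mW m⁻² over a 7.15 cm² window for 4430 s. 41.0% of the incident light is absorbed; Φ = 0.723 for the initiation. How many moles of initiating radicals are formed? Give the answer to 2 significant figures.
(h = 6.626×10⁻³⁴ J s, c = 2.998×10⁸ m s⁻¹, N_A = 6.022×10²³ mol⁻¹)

Photon energy at 412 nm: hc/λ = (6.626×10⁻³⁴)(2.998×10⁸)/(412×10⁻⁹) = 4.822×10⁻¹⁹ J.
Energy delivered: (795 mW m⁻²)(7.15×10⁻⁴ m²)(4430 s) = 2.518 J.
Photons incident: 2.518 / 4.822×10⁻¹⁹ = 5.222×10¹⁸, i.e. 5.222×10¹⁸/6.022×10²³ = 8.672×10⁻⁶ mol.
Photons absorbed: 0.410 × 8.672×10⁻⁶ = 3.556×10⁻⁶ mol.
Product: Φ × n_abs = 0.723 × 3.556×10⁻⁶ = 2.571×10⁻⁶ mol.

2.6×10⁻⁶ mol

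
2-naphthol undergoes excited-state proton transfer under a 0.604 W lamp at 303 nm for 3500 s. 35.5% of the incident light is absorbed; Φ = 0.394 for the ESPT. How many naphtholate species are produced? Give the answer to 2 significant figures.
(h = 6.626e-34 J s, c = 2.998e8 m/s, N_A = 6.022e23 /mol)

Photon energy at 303 nm: hc/λ = (6.626e-34)(2.998e8)/(303e-9) = 6.556e-19 J.
Energy delivered: (0.604 W)(3500 s) = 2114 J.
Photons incident: 2114 / 6.556e-19 = 3.225e21, i.e. 3.225e21/6.022e23 = 0.005355 mol.
Photons absorbed: 0.355 × 0.005355 = 0.001901 mol.
Product: Φ × n_abs = 0.394 × 0.001901 = 7.490e-4 mol.
As a count: 7.490e-4 × 6.022e23 = 4.5e20.

4.5e20 species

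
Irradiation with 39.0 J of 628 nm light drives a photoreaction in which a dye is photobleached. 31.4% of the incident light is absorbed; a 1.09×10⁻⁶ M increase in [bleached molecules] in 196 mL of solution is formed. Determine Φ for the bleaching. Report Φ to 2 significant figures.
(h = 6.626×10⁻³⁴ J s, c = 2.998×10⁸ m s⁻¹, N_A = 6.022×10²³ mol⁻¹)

Φ = 0.0033

Product: (1.09×10⁻⁶ M)(0.196 L) = 2.136×10⁻⁷ mol.
Photon energy at 628 nm: hc/λ = (6.626×10⁻³⁴)(2.998×10⁸)/(628×10⁻⁹) = 3.163×10⁻¹⁹ J.
Photons incident: 39.0 / 3.163×10⁻¹⁹ = 1.233×10²⁰, i.e. 1.233×10²⁰/6.022×10²³ = 2.047×10⁻⁴ mol.
Photons absorbed: 0.314 × 2.047×10⁻⁴ = 6.428×10⁻⁵ mol.
Φ = 2.136×10⁻⁷ mol / 6.428×10⁻⁵ mol photons = 0.0033.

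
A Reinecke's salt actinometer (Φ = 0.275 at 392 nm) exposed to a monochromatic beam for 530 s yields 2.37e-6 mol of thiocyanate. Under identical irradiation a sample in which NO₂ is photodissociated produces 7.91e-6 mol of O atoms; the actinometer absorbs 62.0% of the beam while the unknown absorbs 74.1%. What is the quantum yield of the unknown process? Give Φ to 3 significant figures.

Φ = 0.768

Photons absorbed by the actinometer: 2.37e-6 / 0.275 = 8.618e-6 mol.
Incident flux: 8.618e-6 / 0.620 = 1.390e-5 einstein.
Absorbed by unknown: 0.741 × 1.390e-5 = 1.030e-5 mol.
Φ(unknown) = 7.91e-6 / 1.030e-5 = 0.768.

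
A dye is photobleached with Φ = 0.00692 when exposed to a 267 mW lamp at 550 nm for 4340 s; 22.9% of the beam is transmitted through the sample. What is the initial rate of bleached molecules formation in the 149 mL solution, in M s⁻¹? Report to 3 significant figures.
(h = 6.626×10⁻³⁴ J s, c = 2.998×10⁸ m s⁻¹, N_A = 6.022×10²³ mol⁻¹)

4.40×10⁻⁸ M s⁻¹

Photon energy at 550 nm: hc/λ = (6.626×10⁻³⁴)(2.998×10⁸)/(550×10⁻⁹) = 3.612×10⁻¹⁹ J.
Energy delivered: (267 mW)(4340 s) = 1159 J.
Photons incident: 1159 / 3.612×10⁻¹⁹ = 3.209×10²¹, i.e. 3.209×10²¹/6.022×10²³ = 0.005329 mol.
Fraction absorbed: 1 − 22.9/100 = 0.7710.
Photons absorbed: 0.7710 × 0.005329 = 0.004109 mol.
Product formed: 0.00692 × 0.004109 = 2.843×10⁻⁵ mol.
Rate: 2.843×10⁻⁵ mol / (4340 s × 0.149 L) = 4.40×10⁻⁸ M s⁻¹.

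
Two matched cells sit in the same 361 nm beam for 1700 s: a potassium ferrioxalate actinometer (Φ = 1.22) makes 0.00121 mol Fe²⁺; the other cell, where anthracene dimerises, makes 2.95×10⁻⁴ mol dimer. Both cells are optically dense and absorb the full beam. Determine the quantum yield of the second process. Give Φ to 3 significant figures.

Photons absorbed by the actinometer: 0.00121 / 1.22 = 9.918×10⁻⁴ mol.
Φ(unknown) = 2.95×10⁻⁴ / 9.918×10⁻⁴ = 0.297.

Φ = 0.297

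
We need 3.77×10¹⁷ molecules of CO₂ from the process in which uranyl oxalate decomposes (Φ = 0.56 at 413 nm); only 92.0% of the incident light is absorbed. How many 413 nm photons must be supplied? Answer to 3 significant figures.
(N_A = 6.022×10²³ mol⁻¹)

7.32×10¹⁷ photons

Product: 3.77×10¹⁷ / 6.022×10²³ = 6.260×10⁻⁷ mol.
Photons that must be absorbed: 6.260×10⁻⁷ / 0.56 = 1.118×10⁻⁶ mol.
Incident photons needed: 1.118×10⁻⁶ / 0.920 = 1.215×10⁻⁶ mol.
Photon count: 1.215×10⁻⁶ × 6.022×10²³ = 7.32×10¹⁷.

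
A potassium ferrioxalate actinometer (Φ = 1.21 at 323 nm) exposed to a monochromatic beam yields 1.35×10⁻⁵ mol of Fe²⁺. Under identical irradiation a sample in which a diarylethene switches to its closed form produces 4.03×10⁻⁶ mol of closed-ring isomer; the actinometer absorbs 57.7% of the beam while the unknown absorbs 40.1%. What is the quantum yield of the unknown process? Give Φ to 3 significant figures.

Photons absorbed by the actinometer: 1.35×10⁻⁵ / 1.21 = 1.116×10⁻⁵ mol.
Incident flux: 1.116×10⁻⁵ / 0.577 = 1.934×10⁻⁵ einstein.
Absorbed by unknown: 0.401 × 1.934×10⁻⁵ = 7.755×10⁻⁶ mol.
Φ(unknown) = 4.03×10⁻⁶ / 7.755×10⁻⁶ = 0.520.

Φ = 0.520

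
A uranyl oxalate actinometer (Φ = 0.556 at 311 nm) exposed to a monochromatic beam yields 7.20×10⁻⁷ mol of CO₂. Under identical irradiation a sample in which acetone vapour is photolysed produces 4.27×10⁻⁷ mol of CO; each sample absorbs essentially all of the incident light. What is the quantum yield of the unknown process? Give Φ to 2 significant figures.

Φ = 0.33

Photons absorbed by the actinometer: 7.20×10⁻⁷ / 0.556 = 1.295×10⁻⁶ mol.
Φ(unknown) = 4.27×10⁻⁷ / 1.295×10⁻⁶ = 0.33.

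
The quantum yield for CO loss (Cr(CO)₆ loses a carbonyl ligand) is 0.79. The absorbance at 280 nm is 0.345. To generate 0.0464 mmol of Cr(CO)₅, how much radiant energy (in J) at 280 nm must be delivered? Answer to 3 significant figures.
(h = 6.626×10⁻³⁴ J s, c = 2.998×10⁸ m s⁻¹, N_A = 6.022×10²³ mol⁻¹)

Product: 0.0464 mmol = 4.64×10⁻⁵ mol.
Photons that must be absorbed: 4.64×10⁻⁵ / 0.79 = 5.873×10⁻⁵ mol.
Fraction absorbed: 1 − 10^(−0.345) = 0.5481.
Incident photons needed: 5.873×10⁻⁵ / 0.5481 = 1.072×10⁻⁴ mol.
Photon energy: hc/λ = 7.095×10⁻¹⁹ J; per mole, 4.273×10⁵ J mol⁻¹.
Energy required: 1.072×10⁻⁴ × 4.273×10⁵ = 45.8 J.

45.8 J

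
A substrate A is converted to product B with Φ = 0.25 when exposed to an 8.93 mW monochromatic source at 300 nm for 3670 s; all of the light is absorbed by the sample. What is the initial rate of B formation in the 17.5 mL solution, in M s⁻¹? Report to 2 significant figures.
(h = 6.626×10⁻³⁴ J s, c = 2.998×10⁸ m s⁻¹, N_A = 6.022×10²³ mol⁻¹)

Photon energy at 300 nm: hc/λ = (6.626×10⁻³⁴)(2.998×10⁸)/(300×10⁻⁹) = 6.622×10⁻¹⁹ J.
Energy delivered: (8.93 mW)(3670 s) = 32.77 J.
Photons incident: 32.77 / 6.622×10⁻¹⁹ = 4.949×10¹⁹, i.e. 4.949×10¹⁹/6.022×10²³ = 8.218×10⁻⁵ mol.
Product formed: 0.25 × 8.218×10⁻⁵ = 2.055×10⁻⁵ mol.
Rate: 2.055×10⁻⁵ mol / (3670 s × 0.0175 L) = 3.2×10⁻⁷ M s⁻¹.

3.2×10⁻⁷ M s⁻¹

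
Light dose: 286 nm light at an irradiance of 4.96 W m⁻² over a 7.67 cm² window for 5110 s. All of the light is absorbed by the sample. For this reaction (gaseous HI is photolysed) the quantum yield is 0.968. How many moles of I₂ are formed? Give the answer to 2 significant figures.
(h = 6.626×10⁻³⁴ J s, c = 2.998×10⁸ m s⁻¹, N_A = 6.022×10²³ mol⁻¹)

4.5×10⁻⁵ mol

Photon energy at 286 nm: hc/λ = (6.626×10⁻³⁴)(2.998×10⁸)/(286×10⁻⁹) = 6.946×10⁻¹⁹ J.
Energy delivered: (4.96 W m⁻²)(7.67×10⁻⁴ m²)(5110 s) = 19.44 J.
Photons incident: 19.44 / 6.946×10⁻¹⁹ = 2.799×10¹⁹, i.e. 2.799×10¹⁹/6.022×10²³ = 4.648×10⁻⁵ mol.
Product: Φ × n_abs = 0.968 × 4.648×10⁻⁵ = 4.499×10⁻⁵ mol.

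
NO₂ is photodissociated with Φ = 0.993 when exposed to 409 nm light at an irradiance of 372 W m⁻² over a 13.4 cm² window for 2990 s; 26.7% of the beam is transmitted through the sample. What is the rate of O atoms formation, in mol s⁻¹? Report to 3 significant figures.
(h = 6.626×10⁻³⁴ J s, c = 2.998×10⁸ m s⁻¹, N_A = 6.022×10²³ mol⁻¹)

Photon energy at 409 nm: hc/λ = (6.626×10⁻³⁴)(2.998×10⁸)/(409×10⁻⁹) = 4.857×10⁻¹⁹ J.
Energy delivered: (372 W m⁻²)(13.4×10⁻⁴ m²)(2990 s) = 1490 J.
Photons incident: 1490 / 4.857×10⁻¹⁹ = 3.068×10²¹, i.e. 3.068×10²¹/6.022×10²³ = 0.005095 mol.
Fraction absorbed: 1 − 26.7/100 = 0.7330.
Photons absorbed: 0.7330 × 0.005095 = 0.003735 mol.
Product formed: 0.993 × 0.003735 = 0.003709 mol.
Rate: 0.003709 / 2990 s = 1.24×10⁻⁶ mol s⁻¹.

1.24×10⁻⁶ mol s⁻¹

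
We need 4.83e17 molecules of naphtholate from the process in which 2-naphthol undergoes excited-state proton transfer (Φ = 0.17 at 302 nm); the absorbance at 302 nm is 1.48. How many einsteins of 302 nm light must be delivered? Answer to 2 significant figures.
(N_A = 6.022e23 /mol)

4.9e-6 einstein

Product: 4.83e17 / 6.022e23 = 8.021e-7 mol.
Photons that must be absorbed: 8.021e-7 / 0.17 = 4.718e-6 mol.
Fraction absorbed: 1 − 10^(−1.48) = 0.9669.
Incident photons needed: 4.718e-6 / 0.9669 = 4.880e-6 mol.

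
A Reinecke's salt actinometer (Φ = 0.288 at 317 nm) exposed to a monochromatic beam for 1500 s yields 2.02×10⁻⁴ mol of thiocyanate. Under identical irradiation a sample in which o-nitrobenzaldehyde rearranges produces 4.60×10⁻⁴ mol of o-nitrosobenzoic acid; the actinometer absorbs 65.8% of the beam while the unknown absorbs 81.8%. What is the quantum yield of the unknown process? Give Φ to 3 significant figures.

Φ = 0.528

Photons absorbed by the actinometer: 2.02×10⁻⁴ / 0.288 = 7.014×10⁻⁴ mol.
Incident flux: 7.014×10⁻⁴ / 0.658 = 0.001066 einstein.
Absorbed by unknown: 0.818 × 0.001066 = 8.720×10⁻⁴ mol.
Φ(unknown) = 4.60×10⁻⁴ / 8.720×10⁻⁴ = 0.528.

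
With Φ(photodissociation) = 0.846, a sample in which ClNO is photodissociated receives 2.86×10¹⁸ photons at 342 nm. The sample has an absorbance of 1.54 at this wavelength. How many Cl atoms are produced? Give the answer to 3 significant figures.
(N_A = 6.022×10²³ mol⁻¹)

Moles of photons: 2.86×10¹⁸ / 6.022×10²³ = 4.749×10⁻⁶ mol.
Fraction absorbed: 1 − 10^(−1.54) = 0.9712.
Photons absorbed: 0.9712 × 4.749×10⁻⁶ = 4.612×10⁻⁶ mol.
Product: Φ × n_abs = 0.846 × 4.612×10⁻⁶ = 3.902×10⁻⁶ mol.
As a count: 3.902×10⁻⁶ × 6.022×10²³ = 2.35×10¹⁸.

2.35×10¹⁸ atoms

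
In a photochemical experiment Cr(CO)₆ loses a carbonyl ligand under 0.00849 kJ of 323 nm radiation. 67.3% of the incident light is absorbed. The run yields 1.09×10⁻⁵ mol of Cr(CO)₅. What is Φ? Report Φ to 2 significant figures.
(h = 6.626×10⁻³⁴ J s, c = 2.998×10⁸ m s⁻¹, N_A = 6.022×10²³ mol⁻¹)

Photon energy at 323 nm: hc/λ = (6.626×10⁻³⁴)(2.998×10⁸)/(323×10⁻⁹) = 6.150×10⁻¹⁹ J.
Incident energy: 0.00849 kJ = 8.49 J.
Photons incident: 8.49 / 6.150×10⁻¹⁹ = 1.380×10¹⁹, i.e. 1.380×10¹⁹/6.022×10²³ = 2.292×10⁻⁵ mol.
Photons absorbed: 0.673 × 2.292×10⁻⁵ = 1.543×10⁻⁵ mol.
Φ = 1.09×10⁻⁵ mol / 1.543×10⁻⁵ mol photons = 0.71.

Φ = 0.71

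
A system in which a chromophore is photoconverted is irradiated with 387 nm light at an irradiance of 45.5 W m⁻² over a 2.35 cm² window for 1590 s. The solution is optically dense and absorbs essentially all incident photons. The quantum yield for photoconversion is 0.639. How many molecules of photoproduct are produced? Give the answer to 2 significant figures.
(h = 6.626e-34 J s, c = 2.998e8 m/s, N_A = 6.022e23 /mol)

Photon energy at 387 nm: hc/λ = (6.626e-34)(2.998e8)/(387e-9) = 5.133e-19 J.
Energy delivered: (45.5 W m⁻²)(2.35e-4 m²)(1590 s) = 17.00 J.
Photons incident: 17.00 / 5.133e-19 = 3.312e19, i.e. 3.312e19/6.022e23 = 5.500e-5 mol.
Product: Φ × n_abs = 0.639 × 5.500e-5 = 3.515e-5 mol.
As a count: 3.515e-5 × 6.022e23 = 2.1e19.

2.1e19 molecules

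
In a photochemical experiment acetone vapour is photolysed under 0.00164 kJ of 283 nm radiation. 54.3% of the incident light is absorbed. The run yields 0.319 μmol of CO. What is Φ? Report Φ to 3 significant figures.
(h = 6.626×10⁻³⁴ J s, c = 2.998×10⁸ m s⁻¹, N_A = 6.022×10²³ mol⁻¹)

Product: 0.319 μmol = 3.19×10⁻⁷ mol.
Photon energy at 283 nm: hc/λ = (6.626×10⁻³⁴)(2.998×10⁸)/(283×10⁻⁹) = 7.019×10⁻¹⁹ J.
Incident energy: 0.00164 kJ = 1.64 J.
Photons incident: 1.64 / 7.019×10⁻¹⁹ = 2.337×10¹⁸, i.e. 2.337×10¹⁸/6.022×10²³ = 3.881×10⁻⁶ mol.
Photons absorbed: 0.543 × 3.881×10⁻⁶ = 2.107×10⁻⁶ mol.
Φ = 3.19×10⁻⁷ mol / 2.107×10⁻⁶ mol photons = 0.151.

Φ = 0.151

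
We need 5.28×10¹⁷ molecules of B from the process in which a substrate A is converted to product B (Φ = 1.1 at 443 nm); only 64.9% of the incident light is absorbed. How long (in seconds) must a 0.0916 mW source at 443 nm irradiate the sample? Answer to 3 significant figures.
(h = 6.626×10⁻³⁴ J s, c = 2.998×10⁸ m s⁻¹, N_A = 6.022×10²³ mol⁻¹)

t ≈ 3620 s

Product: 5.28×10¹⁷ / 6.022×10²³ = 8.768×10⁻⁷ mol.
Photons that must be absorbed: 8.768×10⁻⁷ / 1.1 = 7.971×10⁻⁷ mol.
Incident photons needed: 7.971×10⁻⁷ / 0.649 = 1.228×10⁻⁶ mol.
Photon energy: hc/λ = 4.484×10⁻¹⁹ J; per mole, 2.700×10⁵ J mol⁻¹.
Energy required: 1.228×10⁻⁶ × 2.700×10⁵ = 0.3316 J.
Time: 0.3316 J / 9.16e-05 W = 3620 s.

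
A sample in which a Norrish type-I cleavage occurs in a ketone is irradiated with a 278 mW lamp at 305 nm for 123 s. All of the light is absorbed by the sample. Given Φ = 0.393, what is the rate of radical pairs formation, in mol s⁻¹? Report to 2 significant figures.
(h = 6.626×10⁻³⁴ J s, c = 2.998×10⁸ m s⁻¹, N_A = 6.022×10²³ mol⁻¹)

Photon energy at 305 nm: hc/λ = (6.626×10⁻³⁴)(2.998×10⁸)/(305×10⁻⁹) = 6.513×10⁻¹⁹ J.
Energy delivered: (278 mW)(123 s) = 34.19 J.
Photons incident: 34.19 / 6.513×10⁻¹⁹ = 5.250×10¹⁹, i.e. 5.250×10¹⁹/6.022×10²³ = 8.718×10⁻⁵ mol.
Product formed: 0.393 × 8.718×10⁻⁵ = 3.426×10⁻⁵ mol.
Rate: 3.426×10⁻⁵ / 123 s = 2.8×10⁻⁷ mol s⁻¹.

2.8×10⁻⁷ mol s⁻¹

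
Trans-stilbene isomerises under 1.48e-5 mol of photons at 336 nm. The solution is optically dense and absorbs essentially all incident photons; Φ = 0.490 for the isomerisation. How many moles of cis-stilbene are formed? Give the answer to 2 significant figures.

Product: Φ × n_abs = 0.490 × 1.48e-5 = 7.252e-6 mol.

7.3e-6 mol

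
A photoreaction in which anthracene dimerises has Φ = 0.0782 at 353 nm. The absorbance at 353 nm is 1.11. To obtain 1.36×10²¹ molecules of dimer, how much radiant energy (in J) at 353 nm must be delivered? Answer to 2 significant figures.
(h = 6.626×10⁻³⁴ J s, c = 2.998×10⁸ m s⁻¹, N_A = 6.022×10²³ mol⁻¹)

Product: 1.36×10²¹ / 6.022×10²³ = 0.002258 mol.
Photons that must be absorbed: 0.002258 / 0.0782 = 0.02887 mol.
Fraction absorbed: 1 − 10^(−1.11) = 0.9224.
Incident photons needed: 0.02887 / 0.9224 = 0.03130 mol.
Photon energy: hc/λ = 5.627×10⁻¹⁹ J; per mole, 3.389×10⁵ J mol⁻¹.
Energy required: 0.03130 × 3.389×10⁵ = 1.1×10⁴ J.

1.1×10⁴ J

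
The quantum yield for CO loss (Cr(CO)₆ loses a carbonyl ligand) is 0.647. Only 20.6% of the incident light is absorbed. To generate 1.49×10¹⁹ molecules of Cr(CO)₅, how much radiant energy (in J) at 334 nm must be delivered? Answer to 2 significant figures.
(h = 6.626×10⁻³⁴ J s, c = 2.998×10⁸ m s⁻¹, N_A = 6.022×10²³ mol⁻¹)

66 J

Product: 1.49×10¹⁹ / 6.022×10²³ = 2.474×10⁻⁵ mol.
Photons that must be absorbed: 2.474×10⁻⁵ / 0.647 = 3.824×10⁻⁵ mol.
Incident photons needed: 3.824×10⁻⁵ / 0.206 = 1.856×10⁻⁴ mol.
Photon energy: hc/λ = 5.948×10⁻¹⁹ J; per mole, 3.582×10⁵ J mol⁻¹.
Energy required: 1.856×10⁻⁴ × 3.582×10⁵ = 66 J.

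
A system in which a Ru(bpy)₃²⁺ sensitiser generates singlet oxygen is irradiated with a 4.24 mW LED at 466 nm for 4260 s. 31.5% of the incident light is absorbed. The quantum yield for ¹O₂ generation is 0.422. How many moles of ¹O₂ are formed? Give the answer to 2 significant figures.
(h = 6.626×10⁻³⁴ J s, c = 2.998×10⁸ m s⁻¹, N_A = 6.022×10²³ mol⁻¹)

Photon energy at 466 nm: hc/λ = (6.626×10⁻³⁴)(2.998×10⁸)/(466×10⁻⁹) = 4.263×10⁻¹⁹ J.
Energy delivered: (4.24 mW)(4260 s) = 18.06 J.
Photons incident: 18.06 / 4.263×10⁻¹⁹ = 4.236×10¹⁹, i.e. 4.236×10¹⁹/6.022×10²³ = 7.034×10⁻⁵ mol.
Photons absorbed: 0.315 × 7.034×10⁻⁵ = 2.216×10⁻⁵ mol.
Product: Φ × n_abs = 0.422 × 2.216×10⁻⁵ = 9.352×10⁻⁶ mol.

9.4×10⁻⁶ mol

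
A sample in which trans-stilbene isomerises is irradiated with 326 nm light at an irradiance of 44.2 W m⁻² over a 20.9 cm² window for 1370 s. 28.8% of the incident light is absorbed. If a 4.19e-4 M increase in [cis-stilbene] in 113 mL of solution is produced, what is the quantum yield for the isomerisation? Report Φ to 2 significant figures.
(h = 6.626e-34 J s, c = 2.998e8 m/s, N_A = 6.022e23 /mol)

Φ = 0.48

Product: (4.19e-4 M)(0.113 L) = 4.735e-5 mol.
Photon energy at 326 nm: hc/λ = (6.626e-34)(2.998e8)/(326e-9) = 6.093e-19 J.
Energy delivered: (44.2 W m⁻²)(20.9e-4 m²)(1370 s) = 126.6 J.
Photons incident: 126.6 / 6.093e-19 = 2.078e20, i.e. 2.078e20/6.022e23 = 3.451e-4 mol.
Photons absorbed: 0.288 × 3.451e-4 = 9.939e-5 mol.
Φ = 4.735e-5 mol / 9.939e-5 mol photons = 0.48.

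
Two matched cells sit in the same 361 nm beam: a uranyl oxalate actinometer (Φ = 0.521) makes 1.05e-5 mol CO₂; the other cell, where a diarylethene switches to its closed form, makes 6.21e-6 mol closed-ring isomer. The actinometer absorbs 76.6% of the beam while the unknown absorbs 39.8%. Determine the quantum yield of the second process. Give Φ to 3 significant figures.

Φ = 0.593

Photons absorbed by the actinometer: 1.05e-5 / 0.521 = 2.015e-5 mol.
Incident flux: 2.015e-5 / 0.766 = 2.631e-5 einstein.
Absorbed by unknown: 0.398 × 2.631e-5 = 1.047e-5 mol.
Φ(unknown) = 6.21e-6 / 1.047e-5 = 0.593.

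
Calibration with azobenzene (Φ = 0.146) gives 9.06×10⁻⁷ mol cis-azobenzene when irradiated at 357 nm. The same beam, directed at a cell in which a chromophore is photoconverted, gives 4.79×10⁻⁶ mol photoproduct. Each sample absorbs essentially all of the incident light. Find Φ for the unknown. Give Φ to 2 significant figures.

Φ = 0.77

Photons absorbed by the actinometer: 9.06×10⁻⁷ / 0.146 = 6.205×10⁻⁶ mol.
Φ(unknown) = 4.79×10⁻⁶ / 6.205×10⁻⁶ = 0.77.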